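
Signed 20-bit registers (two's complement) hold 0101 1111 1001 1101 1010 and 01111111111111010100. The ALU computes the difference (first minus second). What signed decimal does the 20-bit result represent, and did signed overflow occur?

-132602; no overflow

0101 1111 1001 1101 1010 → 01011111100111011010 = 391642 (signed)
01111111111111010100 = 524244 (signed)
Subtract via negate-and-add: invert 01111111111111010100 + 1 = 10000000000000101100 (i.e. -524244).
  01011111100111011010
+ 10000000000000101100
= 11011111101000000110
Result 11011111101000000110: MSB = 1 → 915974 − 1048576 = -132602.
Addends (after negating the subtrahend) have opposite signs, so signed overflow cannot occur.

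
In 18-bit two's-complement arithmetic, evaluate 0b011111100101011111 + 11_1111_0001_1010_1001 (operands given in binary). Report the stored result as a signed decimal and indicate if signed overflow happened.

0b011111100101011111 → 011111100101011111 = 129375 (signed)
11_1111_0001_1010_1001 → 111111000110101001 = -3671 (signed)
  011111100101011111
+ 111111000110101001
= 011110101100001000  (discard carry-out 1)
Result 011110101100001000: MSB = 0 → value 125704.
Addends have opposite signs, so signed overflow cannot occur.

125704; no overflow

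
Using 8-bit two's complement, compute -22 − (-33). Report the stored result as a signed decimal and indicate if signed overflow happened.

11; no overflow

-22 → 11101010
-33 → 11011111
Subtract via negate-and-add: invert 11011111 + 1 = 00100001 (i.e. 33).
  11101010
+ 00100001
= 00001011  (discard carry-out 1)
Result 00001011: MSB = 0 → value 11.
Addends (after negating the subtrahend) have opposite signs, so signed overflow cannot occur.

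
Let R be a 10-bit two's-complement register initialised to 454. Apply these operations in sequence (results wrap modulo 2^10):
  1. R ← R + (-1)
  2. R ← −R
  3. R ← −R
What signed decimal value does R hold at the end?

Start: R = 454 = 0111000110.
R = 454 + (-1) = 453 = 0111000101
R = −(453) = -453 = 1000111011
R = −(-453) = 453 = 0111000101

453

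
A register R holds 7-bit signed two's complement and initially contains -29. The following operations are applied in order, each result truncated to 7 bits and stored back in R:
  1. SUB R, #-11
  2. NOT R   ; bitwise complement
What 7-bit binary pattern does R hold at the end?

Start: R = -29 = 1100011.
R = -29 − (-11) = -18 = 1101110
R = NOT 1101110 = 0010001 = 17

0010001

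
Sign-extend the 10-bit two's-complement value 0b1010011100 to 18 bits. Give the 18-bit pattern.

111111111010011100

MSB of 1010011100 is 1; replicate it into the new high bits.
11111111|1010011100 → 111111111010011100 (still -356).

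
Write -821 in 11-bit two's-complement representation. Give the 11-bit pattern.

|-821| = 821 = 01100110101 in 11 bits.
Invert the bits: 10011001010. Add 1: 10011001011.
Check: 10011001011 reads as 1227 − 2048 = -821.

10011001011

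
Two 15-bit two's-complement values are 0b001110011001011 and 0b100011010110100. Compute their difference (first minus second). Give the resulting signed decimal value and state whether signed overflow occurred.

0b001110011001011 → 001110011001011 = 7371 (signed)
0b100011010110100 → 100011010110100 = -14668 (signed)
Subtract via negate-and-add: invert 100011010110100 + 1 = 011100101001100 (i.e. 14668).
  001110011001011
+ 011100101001100
= 101011000010111
Result 101011000010111: MSB = 1 → 22039 − 32768 = -10729.
Both addends (after negating the subtrahend) are non-negative but the stored result is negative: signed overflow. The true value 7371 − (-14668) = 22039 lies outside [-16384, 16383].

-10729; overflow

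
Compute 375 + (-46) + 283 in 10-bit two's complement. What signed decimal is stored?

-412

375 + (-46) = 329 (0101001001)
329 + 283 = 612 → wraps to -412 (1001100100)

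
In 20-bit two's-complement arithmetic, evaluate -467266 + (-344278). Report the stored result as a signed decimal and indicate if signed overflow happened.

237032; overflow

-467266 → 10001101111010111110
-344278 → 10101011111100101010
  10001101111010111110
+ 10101011111100101010
= 00111001110111101000  (discard carry-out 1)
Result 00111001110111101000: MSB = 0 → value 237032.
Both addends are negative but the stored result is non-negative: signed overflow. The true value -467266 + (-344278) = -811544 lies outside [-524288, 524287].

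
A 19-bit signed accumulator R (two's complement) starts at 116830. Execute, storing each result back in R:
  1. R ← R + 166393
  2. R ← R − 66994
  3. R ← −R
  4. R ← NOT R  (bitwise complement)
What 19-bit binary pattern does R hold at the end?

0110100110010100100

Start: R = 116830 = 0011100100001011110.
R = 116830 + 166393 = 283223; wraps to -241065 = 1000101001001010111
R = -241065 − 66994 = -308059; wraps to 216229 = 0110100110010100101
R = −(216229) = -216229 = 1001011001101011011
R = NOT 1001011001101011011 = 0110100110010100100 = 216228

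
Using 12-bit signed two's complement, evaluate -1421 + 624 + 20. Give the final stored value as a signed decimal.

-1421 + 624 = -797 (110011100011)
-797 + 20 = -777 (110011110111)

-777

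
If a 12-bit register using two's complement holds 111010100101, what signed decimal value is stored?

MSB is 1, so the value is negative.
Invert: 000101011010. Add 1: 000101011011 = 347. So the value is −347.

-347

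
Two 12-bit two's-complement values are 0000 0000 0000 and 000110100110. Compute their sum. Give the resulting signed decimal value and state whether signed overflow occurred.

422; no overflow

0000 0000 0000 → 000000000000 = 0 (signed)
000110100110 = 422 (signed)
  000000000000
+ 000110100110
= 000110100110
Result 000110100110: MSB = 0 → value 422.
Both addends are non-negative and so is the stored result: no signed overflow.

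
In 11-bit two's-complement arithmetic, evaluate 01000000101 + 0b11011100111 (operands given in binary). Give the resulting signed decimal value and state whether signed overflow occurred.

236; no overflow

01000000101 = 517 (signed)
0b11011100111 → 11011100111 = -281 (signed)
  01000000101
+ 11011100111
= 00011101100  (discard carry-out 1)
Result 00011101100: MSB = 0 → value 236.
Addends have opposite signs, so signed overflow cannot occur.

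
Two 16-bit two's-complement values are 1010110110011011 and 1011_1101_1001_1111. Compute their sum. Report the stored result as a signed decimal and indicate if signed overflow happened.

27450; overflow

1010110110011011 = -21093 (signed)
1011_1101_1001_1111 → 1011110110011111 = -16993 (signed)
  1010110110011011
+ 1011110110011111
= 0110101100111010  (discard carry-out 1)
Result 0110101100111010: MSB = 0 → value 27450.
Both addends are negative but the stored result is non-negative: signed overflow. The true value -21093 + (-16993) = -38086 lies outside [-32768, 32767].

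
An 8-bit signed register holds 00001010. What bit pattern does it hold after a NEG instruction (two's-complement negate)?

11110110

Invert: 11110101. Add 1: 11110110.
Check: 00001010 = 10, 11110110 = -10.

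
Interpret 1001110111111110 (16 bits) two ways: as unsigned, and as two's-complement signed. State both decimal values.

Unsigned: 1001110111111110 = 40446.
Signed: MSB=1 → 40446 − 65536 = -25090.

unsigned = 40446, signed = -25090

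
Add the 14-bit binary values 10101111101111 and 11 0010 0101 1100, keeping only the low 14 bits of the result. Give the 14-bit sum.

01111001001011

  10101111101111
+ 11001001011100
= 01111001001011  (discard carry-out 1)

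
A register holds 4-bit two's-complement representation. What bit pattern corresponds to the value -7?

|-7| = 7 = 0111 in 4 bits.
Invert the bits: 1000. Add 1: 1001.

1001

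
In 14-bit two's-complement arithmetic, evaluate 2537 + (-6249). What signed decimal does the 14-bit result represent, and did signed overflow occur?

-3712; no overflow

2537 → 00100111101001
-6249 → 10011110010111
  00100111101001
+ 10011110010111
= 11000110000000
Result 11000110000000: MSB = 1 → 12672 − 16384 = -3712.
Addends have opposite signs, so signed overflow cannot occur.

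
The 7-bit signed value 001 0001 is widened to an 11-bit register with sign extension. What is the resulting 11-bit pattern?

00000010001

MSB of 0010001 is 0; replicate it into the new high bits.
0000|0010001 → 00000010001 (still 17).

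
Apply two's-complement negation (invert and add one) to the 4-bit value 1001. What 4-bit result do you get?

0111

Invert: 0110. Add 1: 0111.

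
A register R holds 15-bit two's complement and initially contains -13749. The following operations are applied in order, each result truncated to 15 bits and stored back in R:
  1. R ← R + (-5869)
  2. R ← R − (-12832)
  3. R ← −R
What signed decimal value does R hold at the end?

6786

Start: R = -13749 = 100101001001011.
R = -13749 + (-5869) = -19618; wraps to 13150 = 011001101011110
R = 13150 − (-12832) = 25982; wraps to -6786 = 110010101111110
R = −(-6786) = 6786 = 001101010000010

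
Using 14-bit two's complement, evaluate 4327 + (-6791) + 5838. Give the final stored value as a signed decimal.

3374

4327 + (-6791) = -2464 (11011001100000)
-2464 + 5838 = 3374 (00110100101110)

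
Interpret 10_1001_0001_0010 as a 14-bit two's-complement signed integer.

-5870

MSB is 1, so the value is negative.
Invert: 01011011101101. Add 1: 01011011101110 = 5870. So the value is −5870.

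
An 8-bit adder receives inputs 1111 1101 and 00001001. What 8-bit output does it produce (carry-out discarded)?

  11111101
+ 00001001
= 00000110  (discard carry-out 1)

00000110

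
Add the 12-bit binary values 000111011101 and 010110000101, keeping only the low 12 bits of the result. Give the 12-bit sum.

011101100010

  000111011101
+ 010110000101
= 011101100010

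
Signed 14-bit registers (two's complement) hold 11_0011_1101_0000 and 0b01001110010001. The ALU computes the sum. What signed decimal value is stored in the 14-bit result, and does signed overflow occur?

11_0011_1101_0000 → 11001111010000 = -3120 (signed)
0b01001110010001 → 01001110010001 = 5009 (signed)
  11001111010000
+ 01001110010001
= 00011101100001  (discard carry-out 1)
Result 00011101100001: MSB = 0 → value 1889.
Addends have opposite signs, so signed overflow cannot occur.

1889; no overflow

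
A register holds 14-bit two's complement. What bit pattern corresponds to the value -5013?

10110001101011

|-5013| = 5013 = 01001110010101 in 14 bits.
Invert the bits: 10110001101010. Add 1: 10110001101011.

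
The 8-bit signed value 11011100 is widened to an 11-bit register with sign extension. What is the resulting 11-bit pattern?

MSB of 11011100 is 1; replicate it into the new high bits.
111|11011100 → 11111011100 (still -36).

11111011100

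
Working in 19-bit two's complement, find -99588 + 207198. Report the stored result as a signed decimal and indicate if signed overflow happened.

107610; no overflow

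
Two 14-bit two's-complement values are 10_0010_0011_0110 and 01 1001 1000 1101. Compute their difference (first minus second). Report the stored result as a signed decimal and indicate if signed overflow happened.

10_0010_0011_0110 → 10001000110110 = -7626 (signed)
01 1001 1000 1101 → 01100110001101 = 6541 (signed)
Subtract via negate-and-add: invert 01100110001101 + 1 = 10011001110011 (i.e. -6541).
  10001000110110
+ 10011001110011
= 00100010101001  (discard carry-out 1)
Result 00100010101001: MSB = 0 → value 2217.
Both addends (after negating the subtrahend) are negative but the stored result is non-negative: signed overflow. The true value -7626 − 6541 = -14167 lies outside [-8192, 8191].

2217; overflow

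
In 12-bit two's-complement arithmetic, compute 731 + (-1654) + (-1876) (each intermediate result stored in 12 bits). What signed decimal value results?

1297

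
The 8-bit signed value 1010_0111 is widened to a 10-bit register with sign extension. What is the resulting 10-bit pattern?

1110100111

MSB of 10100111 is 1; replicate it into the new high bits.
11|10100111 → 1110100111 (still -89).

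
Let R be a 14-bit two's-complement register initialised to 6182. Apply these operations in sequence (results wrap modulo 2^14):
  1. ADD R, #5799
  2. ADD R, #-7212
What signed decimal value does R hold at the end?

Start: R = 6182 = 01100000100110.
R = 6182 + 5799 = 11981; wraps to -4403 = 10111011001101
R = -4403 + (-7212) = -11615; wraps to 4769 = 01001010100001

4769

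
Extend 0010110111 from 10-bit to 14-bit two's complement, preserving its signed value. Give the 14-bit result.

MSB of 0010110111 is 0; replicate it into the new high bits.
0000|0010110111 → 00000010110111 (still 183).

00000010110111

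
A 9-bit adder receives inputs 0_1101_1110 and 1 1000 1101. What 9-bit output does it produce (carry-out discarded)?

001101011

  011011110
+ 110001101
= 001101011  (discard carry-out 1)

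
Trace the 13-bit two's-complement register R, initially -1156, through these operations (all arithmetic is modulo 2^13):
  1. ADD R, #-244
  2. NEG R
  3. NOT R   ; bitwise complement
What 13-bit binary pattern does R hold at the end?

1101010000111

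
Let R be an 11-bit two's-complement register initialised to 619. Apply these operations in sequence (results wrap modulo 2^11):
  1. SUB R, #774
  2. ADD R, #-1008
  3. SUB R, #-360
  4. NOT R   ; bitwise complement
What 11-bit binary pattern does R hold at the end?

Start: R = 619 = 01001101011.
R = 619 − 774 = -155 = 11101100101
R = -155 + (-1008) = -1163; wraps to 885 = 01101110101
R = 885 − (-360) = 1245; wraps to -803 = 10011011101
R = NOT 10011011101 = 01100100010 = 802

01100100010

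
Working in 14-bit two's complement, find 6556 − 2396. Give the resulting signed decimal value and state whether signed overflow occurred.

6556 → 01100110011100
2396 → 00100101011100
Subtract via negate-and-add: invert 00100101011100 + 1 = 11011010100100 (i.e. -2396).
  01100110011100
+ 11011010100100
= 01000001000000  (discard carry-out 1)
Result 01000001000000: MSB = 0 → value 4160.
Addends (after negating the subtrahend) have opposite signs, so signed overflow cannot occur.

4160; no overflow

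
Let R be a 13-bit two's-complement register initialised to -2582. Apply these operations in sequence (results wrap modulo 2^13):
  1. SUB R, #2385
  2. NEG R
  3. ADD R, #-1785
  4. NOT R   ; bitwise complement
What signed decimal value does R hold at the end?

Start: R = -2582 = 1010111101010.
R = -2582 − 2385 = -4967; wraps to 3225 = 0110010011001
R = −(3225) = -3225 = 1001101100111
R = -3225 + (-1785) = -5010; wraps to 3182 = 0110001101110
R = NOT 0110001101110 = 1001110010001 = -3183

-3183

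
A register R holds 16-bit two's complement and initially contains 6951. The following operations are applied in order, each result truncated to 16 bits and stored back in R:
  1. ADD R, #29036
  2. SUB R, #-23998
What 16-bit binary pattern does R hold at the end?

1110101001010001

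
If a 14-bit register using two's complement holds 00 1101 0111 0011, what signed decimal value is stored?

MSB is 0, so the value is non-negative: 00110101110011 = 3443.

3443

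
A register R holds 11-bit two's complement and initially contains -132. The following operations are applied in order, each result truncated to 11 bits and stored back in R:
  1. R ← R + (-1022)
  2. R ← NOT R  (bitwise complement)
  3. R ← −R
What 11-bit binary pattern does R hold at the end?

01101111111

Start: R = -132 = 11101111100.
R = -132 + (-1022) = -1154; wraps to 894 = 01101111110
R = NOT 01101111110 = 10010000001 = -895
R = −(-895) = 895 = 01101111111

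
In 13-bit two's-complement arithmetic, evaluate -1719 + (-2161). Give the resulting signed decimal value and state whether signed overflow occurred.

-3880; no overflow

-1719 → 1100101001001
-2161 → 1011110001111
  1100101001001
+ 1011110001111
= 1000011011000  (discard carry-out 1)
Result 1000011011000: MSB = 1 → 4312 − 8192 = -3880.
Both addends are negative and so is the stored result: no signed overflow.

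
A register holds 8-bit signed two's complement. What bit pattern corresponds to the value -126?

10000010

|-126| = 126 = 01111110 in 8 bits.
Invert the bits: 10000001. Add 1: 10000010.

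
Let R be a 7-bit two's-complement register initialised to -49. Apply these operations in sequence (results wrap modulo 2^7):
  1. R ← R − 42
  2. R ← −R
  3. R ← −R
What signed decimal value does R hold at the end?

Start: R = -49 = 1001111.
R = -49 − 42 = -91; wraps to 37 = 0100101
R = −(37) = -37 = 1011011
R = −(-37) = 37 = 0100101

37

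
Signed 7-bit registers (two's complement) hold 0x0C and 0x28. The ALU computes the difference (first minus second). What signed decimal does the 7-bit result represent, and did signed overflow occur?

-28; no overflow

0x0C = 0001100 = 12 (signed)
0x28 = 0101000 = 40 (signed)
Subtract via negate-and-add: invert 0101000 + 1 = 1011000 (i.e. -40).
  0001100
+ 1011000
= 1100100
Result 1100100: MSB = 1 → 100 − 128 = -28.
Addends (after negating the subtrahend) have opposite signs, so signed overflow cannot occur.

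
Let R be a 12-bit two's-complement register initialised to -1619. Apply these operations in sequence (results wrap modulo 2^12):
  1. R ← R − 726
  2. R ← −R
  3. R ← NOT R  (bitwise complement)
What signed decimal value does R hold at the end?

1750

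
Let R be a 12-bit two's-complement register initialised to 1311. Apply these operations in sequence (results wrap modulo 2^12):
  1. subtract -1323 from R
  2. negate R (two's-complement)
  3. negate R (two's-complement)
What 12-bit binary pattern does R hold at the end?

Start: R = 1311 = 010100011111.
R = 1311 − (-1323) = 2634; wraps to -1462 = 101001001010
R = −(-1462) = 1462 = 010110110110
R = −(1462) = -1462 = 101001001010

101001001010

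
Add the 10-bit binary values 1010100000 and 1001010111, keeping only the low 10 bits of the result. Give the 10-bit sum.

0011110111

  1010100000
+ 1001010111
= 0011110111  (discard carry-out 1)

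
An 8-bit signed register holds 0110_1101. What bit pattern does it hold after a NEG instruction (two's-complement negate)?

10010011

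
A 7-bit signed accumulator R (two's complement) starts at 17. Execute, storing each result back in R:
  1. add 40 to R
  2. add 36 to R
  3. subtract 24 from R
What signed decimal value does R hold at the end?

-59

Start: R = 17 = 0010001.
R = 17 + 40 = 57 = 0111001
R = 57 + 36 = 93; wraps to -35 = 1011101
R = -35 − 24 = -59 = 1000101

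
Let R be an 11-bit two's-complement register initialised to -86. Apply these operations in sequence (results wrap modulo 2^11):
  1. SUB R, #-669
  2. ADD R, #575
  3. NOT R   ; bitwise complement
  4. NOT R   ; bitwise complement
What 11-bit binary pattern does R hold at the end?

10010000110

Start: R = -86 = 11110101010.
R = -86 − (-669) = 583 = 01001000111
R = 583 + 575 = 1158; wraps to -890 = 10010000110
R = NOT 10010000110 = 01101111001 = 889
R = NOT 01101111001 = 10010000110 = -890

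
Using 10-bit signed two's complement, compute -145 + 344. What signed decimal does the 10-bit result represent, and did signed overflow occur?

199; no overflow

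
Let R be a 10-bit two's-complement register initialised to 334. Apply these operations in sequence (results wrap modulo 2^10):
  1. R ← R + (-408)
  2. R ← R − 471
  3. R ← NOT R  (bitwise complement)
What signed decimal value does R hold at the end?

-480

Start: R = 334 = 0101001110.
R = 334 + (-408) = -74 = 1110110110
R = -74 − 471 = -545; wraps to 479 = 0111011111
R = NOT 0111011111 = 1000100000 = -480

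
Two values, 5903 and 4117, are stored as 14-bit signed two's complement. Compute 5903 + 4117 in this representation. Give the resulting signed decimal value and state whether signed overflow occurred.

-6364; overflow

5903 → 01011100001111
4117 → 01000000010101
  01011100001111
+ 01000000010101
= 10011100100100
Result 10011100100100: MSB = 1 → 10020 − 16384 = -6364.
Both addends are non-negative but the stored result is negative: signed overflow. The true value 5903 + 4117 = 10020 lies outside [-8192, 8191].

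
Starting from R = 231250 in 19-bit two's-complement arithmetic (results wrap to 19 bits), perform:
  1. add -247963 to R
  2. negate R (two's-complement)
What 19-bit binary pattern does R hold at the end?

0000100000101001001

Start: R = 231250 = 0111000011101010010.
R = 231250 + (-247963) = -16713 = 1111011111010110111
R = −(-16713) = 16713 = 0000100000101001001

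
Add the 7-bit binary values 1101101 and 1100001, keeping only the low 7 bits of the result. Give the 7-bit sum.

1001110

  1101101
+ 1100001
= 1001110  (discard carry-out 1)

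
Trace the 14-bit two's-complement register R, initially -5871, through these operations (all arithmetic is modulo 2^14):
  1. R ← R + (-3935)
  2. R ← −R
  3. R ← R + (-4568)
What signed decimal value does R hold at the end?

Start: R = -5871 = 10100100010001.
R = -5871 + (-3935) = -9806; wraps to 6578 = 01100110110010
R = −(6578) = -6578 = 10011001001110
R = -6578 + (-4568) = -11146; wraps to 5238 = 01010001110110

5238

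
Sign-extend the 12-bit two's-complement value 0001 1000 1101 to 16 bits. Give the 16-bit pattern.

0000000110001101

MSB of 000110001101 is 0; replicate it into the new high bits.
0000|000110001101 → 0000000110001101 (still 397).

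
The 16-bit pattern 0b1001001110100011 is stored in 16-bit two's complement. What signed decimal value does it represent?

-27741

MSB is 1, so the value is negative.
Unsigned reading: 37795. Subtract 2^16 = 65536: 37795 − 65536 = -27741.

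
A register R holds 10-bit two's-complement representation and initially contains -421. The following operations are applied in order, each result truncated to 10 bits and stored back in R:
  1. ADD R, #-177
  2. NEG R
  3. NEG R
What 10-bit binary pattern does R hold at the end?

Start: R = -421 = 1001011011.
R = -421 + (-177) = -598; wraps to 426 = 0110101010
R = −(426) = -426 = 1001010110
R = −(-426) = 426 = 0110101010

0110101010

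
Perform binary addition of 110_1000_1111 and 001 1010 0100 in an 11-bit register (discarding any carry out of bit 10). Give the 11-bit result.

  11010001111
+ 00110100100
= 00000110011  (discard carry-out 1)

00000110011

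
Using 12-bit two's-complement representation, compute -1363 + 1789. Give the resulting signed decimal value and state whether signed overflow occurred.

426; no overflow

-1363 → 101010101101
1789 → 011011111101
  101010101101
+ 011011111101
= 000110101010  (discard carry-out 1)
Result 000110101010: MSB = 0 → value 426.
Addends have opposite signs, so signed overflow cannot occur.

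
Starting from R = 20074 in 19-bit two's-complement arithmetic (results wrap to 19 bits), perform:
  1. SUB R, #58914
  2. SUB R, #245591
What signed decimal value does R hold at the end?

239857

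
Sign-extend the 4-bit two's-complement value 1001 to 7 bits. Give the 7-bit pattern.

1111001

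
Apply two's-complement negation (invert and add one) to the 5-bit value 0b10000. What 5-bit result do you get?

10000

Invert: 01111. Add 1: 10000.
(0b10000 is the minimum value -16; its negation overflows and yields itself.)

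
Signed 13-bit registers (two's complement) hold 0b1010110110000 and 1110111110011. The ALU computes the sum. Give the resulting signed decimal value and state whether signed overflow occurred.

0b1010110110000 → 1010110110000 = -2640 (signed)
1110111110011 = -525 (signed)
  1010110110000
+ 1110111110011
= 1001110100011  (discard carry-out 1)
Result 1001110100011: MSB = 1 → 5027 − 8192 = -3165.
Both addends are negative and so is the stored result: no signed overflow.

-3165; no overflow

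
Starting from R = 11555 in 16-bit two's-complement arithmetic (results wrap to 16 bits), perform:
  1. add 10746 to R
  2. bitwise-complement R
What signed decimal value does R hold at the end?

Start: R = 11555 = 0010110100100011.
R = 11555 + 10746 = 22301 = 0101011100011101
R = NOT 0101011100011101 = 1010100011100010 = -22302

-22302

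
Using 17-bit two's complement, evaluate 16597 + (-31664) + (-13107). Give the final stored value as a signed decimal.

-28174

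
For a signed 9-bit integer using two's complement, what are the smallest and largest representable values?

min = -256, max = 255

Minimum: −2^8 = -256.
Maximum: 2^8 − 1 = 255.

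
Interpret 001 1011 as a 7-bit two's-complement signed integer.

27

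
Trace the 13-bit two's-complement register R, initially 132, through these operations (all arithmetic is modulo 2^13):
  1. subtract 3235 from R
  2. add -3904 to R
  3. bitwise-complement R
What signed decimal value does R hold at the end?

-1186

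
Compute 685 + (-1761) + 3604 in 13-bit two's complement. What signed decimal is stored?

2528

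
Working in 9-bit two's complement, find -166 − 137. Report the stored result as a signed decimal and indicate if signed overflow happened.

209; overflow

-166 → 101011010
137 → 010001001
Subtract via negate-and-add: invert 010001001 + 1 = 101110111 (i.e. -137).
  101011010
+ 101110111
= 011010001  (discard carry-out 1)
Result 011010001: MSB = 0 → value 209.
Both addends (after negating the subtrahend) are negative but the stored result is non-negative: signed overflow. The true value -166 − 137 = -303 lies outside [-256, 255].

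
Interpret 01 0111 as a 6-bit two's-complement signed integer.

23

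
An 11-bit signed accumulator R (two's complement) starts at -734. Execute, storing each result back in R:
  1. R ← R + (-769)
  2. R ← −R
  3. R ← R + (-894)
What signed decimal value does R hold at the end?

609

Start: R = -734 = 10100100010.
R = -734 + (-769) = -1503; wraps to 545 = 01000100001
R = −(545) = -545 = 10111011111
R = -545 + (-894) = -1439; wraps to 609 = 01001100001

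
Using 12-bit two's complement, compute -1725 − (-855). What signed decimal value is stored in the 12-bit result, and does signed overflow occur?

-870; no overflow

-1725 → 100101000011
-855 → 110010101001
Subtract via negate-and-add: invert 110010101001 + 1 = 001101010111 (i.e. 855).
  100101000011
+ 001101010111
= 110010011010
Result 110010011010: MSB = 1 → 3226 − 4096 = -870.
Addends (after negating the subtrahend) have opposite signs, so signed overflow cannot occur.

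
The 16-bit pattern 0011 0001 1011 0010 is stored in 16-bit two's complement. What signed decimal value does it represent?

12722

MSB is 0, so the value is non-negative: 0011000110110010 = 12722.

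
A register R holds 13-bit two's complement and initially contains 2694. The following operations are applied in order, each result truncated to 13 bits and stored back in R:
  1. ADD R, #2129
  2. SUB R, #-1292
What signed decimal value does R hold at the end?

-2077

Start: R = 2694 = 0101010000110.
R = 2694 + 2129 = 4823; wraps to -3369 = 1001011010111
R = -3369 − (-1292) = -2077 = 1011111100011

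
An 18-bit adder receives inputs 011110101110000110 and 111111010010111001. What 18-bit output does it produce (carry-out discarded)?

011110000000111111

  011110101110000110
+ 111111010010111001
= 011110000000111111  (discard carry-out 1)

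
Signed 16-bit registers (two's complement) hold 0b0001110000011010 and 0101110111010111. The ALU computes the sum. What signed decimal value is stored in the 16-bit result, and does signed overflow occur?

0b0001110000011010 → 0001110000011010 = 7194 (signed)
0101110111010111 = 24023 (signed)
  0001110000011010
+ 0101110111010111
= 0111100111110001
Result 0111100111110001: MSB = 0 → value 31217.
Both addends are non-negative and so is the stored result: no signed overflow.

31217; no overflow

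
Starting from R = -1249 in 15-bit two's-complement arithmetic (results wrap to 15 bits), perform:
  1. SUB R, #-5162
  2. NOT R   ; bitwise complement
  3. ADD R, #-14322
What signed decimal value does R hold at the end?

Start: R = -1249 = 111101100011111.
R = -1249 − (-5162) = 3913 = 000111101001001
R = NOT 000111101001001 = 111000010110110 = -3914
R = -3914 + (-14322) = -18236; wraps to 14532 = 011100011000100

14532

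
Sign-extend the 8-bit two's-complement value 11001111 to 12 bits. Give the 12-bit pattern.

MSB of 11001111 is 1; replicate it into the new high bits.
1111|11001111 → 111111001111 (still -49).

111111001111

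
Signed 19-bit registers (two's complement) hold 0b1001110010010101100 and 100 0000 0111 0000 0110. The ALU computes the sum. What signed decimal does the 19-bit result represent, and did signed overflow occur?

0b1001110010010101100 → 1001110010010101100 = -203604 (signed)
100 0000 0111 0000 0110 → 1000000011100000110 = -260346 (signed)
  1001110010010101100
+ 1000000011100000110
= 0001110101110110010  (discard carry-out 1)
Result 0001110101110110010: MSB = 0 → value 60338.
Both addends are negative but the stored result is non-negative: signed overflow. The true value -203604 + (-260346) = -463950 lies outside [-262144, 262143].

60338; overflow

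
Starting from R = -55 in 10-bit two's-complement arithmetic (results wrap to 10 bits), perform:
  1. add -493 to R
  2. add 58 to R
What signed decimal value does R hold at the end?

-490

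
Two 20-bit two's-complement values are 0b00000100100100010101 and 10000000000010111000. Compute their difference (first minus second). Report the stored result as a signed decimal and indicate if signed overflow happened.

0b00000100100100010101 → 00000100100100010101 = 18709 (signed)
10000000000010111000 = -524104 (signed)
Subtract via negate-and-add: invert 10000000000010111000 + 1 = 01111111111101001000 (i.e. 524104).
  00000100100100010101
+ 01111111111101001000
= 10000100100001011101
Result 10000100100001011101: MSB = 1 → 542813 − 1048576 = -505763.
Both addends (after negating the subtrahend) are non-negative but the stored result is negative: signed overflow. The true value 18709 − (-524104) = 542813 lies outside [-524288, 524287].

-505763; overflow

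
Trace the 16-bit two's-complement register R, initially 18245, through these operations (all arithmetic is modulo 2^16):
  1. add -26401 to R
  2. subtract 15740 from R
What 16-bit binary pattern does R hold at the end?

Start: R = 18245 = 0100011101000101.
R = 18245 + (-26401) = -8156 = 1110000000100100
R = -8156 − 15740 = -23896 = 1010001010101000

1010001010101000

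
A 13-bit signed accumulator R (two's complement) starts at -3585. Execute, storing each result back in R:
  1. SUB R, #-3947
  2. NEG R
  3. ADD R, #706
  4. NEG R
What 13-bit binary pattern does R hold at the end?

Start: R = -3585 = 1000111111111.
R = -3585 − (-3947) = 362 = 0000101101010
R = −(362) = -362 = 1111010010110
R = -362 + 706 = 344 = 0000101011000
R = −(344) = -344 = 1111010101000

1111010101000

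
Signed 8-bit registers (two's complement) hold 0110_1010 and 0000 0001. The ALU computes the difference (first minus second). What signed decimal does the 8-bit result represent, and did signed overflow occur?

105; no overflow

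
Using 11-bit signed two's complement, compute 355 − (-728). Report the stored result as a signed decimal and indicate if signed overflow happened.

-965; overflow

355 → 00101100011
-728 → 10100101000
Subtract via negate-and-add: invert 10100101000 + 1 = 01011011000 (i.e. 728).
  00101100011
+ 01011011000
= 10000111011
Result 10000111011: MSB = 1 → 1083 − 2048 = -965.
Both addends (after negating the subtrahend) are non-negative but the stored result is negative: signed overflow. The true value 355 − (-728) = 1083 lies outside [-1024, 1023].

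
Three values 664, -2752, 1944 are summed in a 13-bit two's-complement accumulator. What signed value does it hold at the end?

-144

664 + (-2752) = -2088 (1011111011000)
-2088 + 1944 = -144 (1111101110000)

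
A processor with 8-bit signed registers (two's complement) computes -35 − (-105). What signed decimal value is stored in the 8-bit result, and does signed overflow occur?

70; no overflow

-35 → 11011101
-105 → 10010111
Subtract via negate-and-add: invert 10010111 + 1 = 01101001 (i.e. 105).
  11011101
+ 01101001
= 01000110  (discard carry-out 1)
Result 01000110: MSB = 0 → value 70.
Addends (after negating the subtrahend) have opposite signs, so signed overflow cannot occur.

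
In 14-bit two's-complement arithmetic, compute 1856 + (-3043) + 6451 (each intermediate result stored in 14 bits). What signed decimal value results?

5264

1856 + (-3043) = -1187 (11101101011101)
-1187 + 6451 = 5264 (01010010010000)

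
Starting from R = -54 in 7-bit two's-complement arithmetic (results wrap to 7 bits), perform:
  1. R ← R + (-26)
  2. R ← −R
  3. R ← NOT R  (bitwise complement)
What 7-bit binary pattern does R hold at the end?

Start: R = -54 = 1001010.
R = -54 + (-26) = -80; wraps to 48 = 0110000
R = −(48) = -48 = 1010000
R = NOT 1010000 = 0101111 = 47

0101111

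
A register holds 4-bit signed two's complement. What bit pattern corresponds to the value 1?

0001

1 is non-negative, so write it directly in 4 bits: 0001.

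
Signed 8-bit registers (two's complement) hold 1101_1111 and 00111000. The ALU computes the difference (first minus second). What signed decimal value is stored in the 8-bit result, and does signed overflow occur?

1101_1111 → 11011111 = -33 (signed)
00111000 = 56 (signed)
Subtract via negate-and-add: invert 00111000 + 1 = 11001000 (i.e. -56).
  11011111
+ 11001000
= 10100111  (discard carry-out 1)
Result 10100111: MSB = 1 → 167 − 256 = -89.
Both addends (after negating the subtrahend) are negative and so is the stored result: no signed overflow.

-89; no overflow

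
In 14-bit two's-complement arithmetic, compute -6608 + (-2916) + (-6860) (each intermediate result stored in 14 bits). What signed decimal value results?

-6608 + (-2916) = -9524 → wraps to 6860 (01101011001100)
6860 + (-6860) = 0 (00000000000000)

0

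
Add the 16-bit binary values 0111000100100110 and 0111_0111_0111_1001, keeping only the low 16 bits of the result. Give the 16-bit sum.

1110100010011111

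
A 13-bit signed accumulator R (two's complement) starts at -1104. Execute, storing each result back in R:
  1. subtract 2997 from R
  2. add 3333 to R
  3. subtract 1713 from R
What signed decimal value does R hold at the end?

-2481

Start: R = -1104 = 1101110110000.
R = -1104 − 2997 = -4101; wraps to 4091 = 0111111111011
R = 4091 + 3333 = 7424; wraps to -768 = 1110100000000
R = -768 − 1713 = -2481 = 1011001001111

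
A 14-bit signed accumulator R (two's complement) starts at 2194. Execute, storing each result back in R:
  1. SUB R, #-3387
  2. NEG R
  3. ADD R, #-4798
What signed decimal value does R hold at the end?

Start: R = 2194 = 00100010010010.
R = 2194 − (-3387) = 5581 = 01010111001101
R = −(5581) = -5581 = 10101000110011
R = -5581 + (-4798) = -10379; wraps to 6005 = 01011101110101

6005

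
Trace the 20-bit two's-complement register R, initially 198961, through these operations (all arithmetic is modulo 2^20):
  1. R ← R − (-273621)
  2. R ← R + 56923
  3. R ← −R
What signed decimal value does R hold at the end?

Start: R = 198961 = 00110000100100110001.
R = 198961 − (-273621) = 472582 = 01110011011000000110
R = 472582 + 56923 = 529505; wraps to -519071 = 10000001010001100001
R = −(-519071) = 519071 = 01111110101110011111

519071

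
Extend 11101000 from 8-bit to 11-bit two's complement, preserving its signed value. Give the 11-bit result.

MSB of 11101000 is 1; replicate it into the new high bits.
111|11101000 → 11111101000 (still -24).

11111101000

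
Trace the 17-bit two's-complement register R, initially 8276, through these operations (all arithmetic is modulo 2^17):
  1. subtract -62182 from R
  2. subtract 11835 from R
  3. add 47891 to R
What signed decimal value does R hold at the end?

-24558

Start: R = 8276 = 00010000001010100.
R = 8276 − (-62182) = 70458; wraps to -60614 = 10001001100111010
R = -60614 − 11835 = -72449; wraps to 58623 = 01110010011111111
R = 58623 + 47891 = 106514; wraps to -24558 = 11010000000010010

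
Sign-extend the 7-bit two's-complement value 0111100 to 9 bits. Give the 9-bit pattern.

MSB of 0111100 is 0; replicate it into the new high bits.
00|0111100 → 000111100 (still 60).

000111100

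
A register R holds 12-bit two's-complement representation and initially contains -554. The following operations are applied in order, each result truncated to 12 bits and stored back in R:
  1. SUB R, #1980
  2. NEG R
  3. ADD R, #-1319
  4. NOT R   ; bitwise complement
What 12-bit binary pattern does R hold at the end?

Start: R = -554 = 110111010110.
R = -554 − 1980 = -2534; wraps to 1562 = 011000011010
R = −(1562) = -1562 = 100111100110
R = -1562 + (-1319) = -2881; wraps to 1215 = 010010111111
R = NOT 010010111111 = 101101000000 = -1216

101101000000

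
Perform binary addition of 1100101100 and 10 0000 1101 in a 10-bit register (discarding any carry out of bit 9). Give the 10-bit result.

0100111001

  1100101100
+ 1000001101
= 0100111001  (discard carry-out 1)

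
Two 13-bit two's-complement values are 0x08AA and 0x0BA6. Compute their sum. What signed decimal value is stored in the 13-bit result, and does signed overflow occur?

-2992; overflow

0x08AA = 0100010101010 = 2218 (signed)
0x0BA6 = 0101110100110 = 2982 (signed)
  0100010101010
+ 0101110100110
= 1010001010000
Result 1010001010000: MSB = 1 → 5200 − 8192 = -2992.
Both addends are non-negative but the stored result is negative: signed overflow. The true value 2218 + 2982 = 5200 lies outside [-4096, 4095].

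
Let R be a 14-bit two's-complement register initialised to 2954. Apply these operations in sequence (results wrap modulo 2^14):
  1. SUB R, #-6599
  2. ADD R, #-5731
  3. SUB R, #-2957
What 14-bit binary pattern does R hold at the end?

Start: R = 2954 = 00101110001010.
R = 2954 − (-6599) = 9553; wraps to -6831 = 10010101010001
R = -6831 + (-5731) = -12562; wraps to 3822 = 00111011101110
R = 3822 − (-2957) = 6779 = 01101001111011

01101001111011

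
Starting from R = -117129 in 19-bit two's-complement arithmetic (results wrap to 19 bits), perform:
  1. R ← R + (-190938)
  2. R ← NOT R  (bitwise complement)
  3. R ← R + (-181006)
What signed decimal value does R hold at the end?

Start: R = -117129 = 1100011011001110111.
R = -117129 + (-190938) = -308067; wraps to 216221 = 0110100110010011101
R = NOT 0110100110010011101 = 1001011001101100010 = -216222
R = -216222 + (-181006) = -397228; wraps to 127060 = 0011111000001010100

127060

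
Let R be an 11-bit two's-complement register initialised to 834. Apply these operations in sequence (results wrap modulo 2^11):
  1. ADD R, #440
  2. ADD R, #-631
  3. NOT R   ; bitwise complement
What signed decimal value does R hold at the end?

-644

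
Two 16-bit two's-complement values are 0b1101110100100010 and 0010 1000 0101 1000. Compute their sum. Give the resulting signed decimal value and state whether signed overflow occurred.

1402; no overflow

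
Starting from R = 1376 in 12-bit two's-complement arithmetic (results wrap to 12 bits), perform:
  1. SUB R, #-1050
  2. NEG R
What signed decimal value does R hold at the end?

1670

Start: R = 1376 = 010101100000.
R = 1376 − (-1050) = 2426; wraps to -1670 = 100101111010
R = −(-1670) = 1670 = 011010000110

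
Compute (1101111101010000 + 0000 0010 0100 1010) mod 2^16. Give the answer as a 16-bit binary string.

  1101111101010000
+ 0000001001001010
= 1110000110011010

1110000110011010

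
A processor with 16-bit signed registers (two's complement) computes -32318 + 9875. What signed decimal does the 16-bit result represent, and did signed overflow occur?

-22443; no overflow

-32318 → 1000000111000010
9875 → 0010011010010011
  1000000111000010
+ 0010011010010011
= 1010100001010101
Result 1010100001010101: MSB = 1 → 43093 − 65536 = -22443.
Addends have opposite signs, so signed overflow cannot occur.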